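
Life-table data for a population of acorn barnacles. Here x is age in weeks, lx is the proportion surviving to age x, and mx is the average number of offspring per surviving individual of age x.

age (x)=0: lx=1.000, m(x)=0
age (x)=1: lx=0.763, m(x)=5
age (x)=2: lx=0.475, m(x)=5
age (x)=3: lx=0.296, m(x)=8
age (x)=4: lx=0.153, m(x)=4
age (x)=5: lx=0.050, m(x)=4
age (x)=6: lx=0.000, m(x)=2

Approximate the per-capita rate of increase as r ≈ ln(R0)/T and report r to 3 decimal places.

R0 = Σ lx·mx = 0 + 3.815 + 2.375 + 2.368 + 0.612 + 0.2 + 0 = 9.37
Σ x·lx·mx = 19.117; T = 19.117/9.37 = 2.04023…
r ≈ ln(R0)/T = ln(9.37)/2.04023… = 1.09669… → 1.097

1.097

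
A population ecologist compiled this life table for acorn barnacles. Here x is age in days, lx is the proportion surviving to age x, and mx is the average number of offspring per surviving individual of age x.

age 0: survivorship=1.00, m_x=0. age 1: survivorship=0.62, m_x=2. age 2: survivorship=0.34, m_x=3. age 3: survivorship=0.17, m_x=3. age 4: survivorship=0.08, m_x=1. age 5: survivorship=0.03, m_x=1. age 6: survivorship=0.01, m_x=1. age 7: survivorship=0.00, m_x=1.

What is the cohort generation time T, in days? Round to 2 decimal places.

1.85

lx·mx: 0, 1.24, 1.02, 0.51, 0.08, 0.03, 0.01, 0 → R0 = 2.89
x·lx·mx: 0, 1.24, 2.04, 1.53, 0.32, 0.15, 0.06, 0 → Σ = 5.34
T = 5.34 / 2.89 = 1.847751… → 1.85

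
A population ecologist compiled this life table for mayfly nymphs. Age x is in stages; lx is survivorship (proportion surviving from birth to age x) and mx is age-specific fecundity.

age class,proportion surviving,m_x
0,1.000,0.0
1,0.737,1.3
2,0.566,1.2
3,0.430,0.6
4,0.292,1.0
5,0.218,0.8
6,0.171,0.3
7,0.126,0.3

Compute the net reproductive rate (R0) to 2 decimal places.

2.45

lx·mx by age: 0, 0.9581, 0.6792, 0.258, 0.292, 0.1744, 0.0513, 0.0378
R0 = Σ lx·mx = 2.4508 → 2.45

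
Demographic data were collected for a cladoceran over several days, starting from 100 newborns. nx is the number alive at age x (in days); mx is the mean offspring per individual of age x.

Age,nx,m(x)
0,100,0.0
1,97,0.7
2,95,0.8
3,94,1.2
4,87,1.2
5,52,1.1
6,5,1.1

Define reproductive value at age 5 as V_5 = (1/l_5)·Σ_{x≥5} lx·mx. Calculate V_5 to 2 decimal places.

1.21

lx = nx/n0 = nx/100: 1, 0.97, 0.95, 0.94, 0.87, 0.52, 0.05
lx·mx for x ≥ 5: 0.572, 0.055 → sum = 0.627
V_5 = 0.627 / l_5 = 0.627 / 0.52 = 1.205769… → 1.21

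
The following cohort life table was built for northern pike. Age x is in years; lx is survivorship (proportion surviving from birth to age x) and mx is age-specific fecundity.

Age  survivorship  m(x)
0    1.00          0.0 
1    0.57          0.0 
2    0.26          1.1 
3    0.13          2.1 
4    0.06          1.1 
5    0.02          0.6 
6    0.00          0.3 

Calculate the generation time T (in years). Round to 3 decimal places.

2.692

lx·mx: 0, 0, 0.286, 0.273, 0.066, 0.012, 0 → R0 = 0.637
x·lx·mx: 0, 0, 0.572, 0.819, 0.264, 0.06, 0 → Σ = 1.715
T = 1.715 / 0.637 = 2.692308… → 2.692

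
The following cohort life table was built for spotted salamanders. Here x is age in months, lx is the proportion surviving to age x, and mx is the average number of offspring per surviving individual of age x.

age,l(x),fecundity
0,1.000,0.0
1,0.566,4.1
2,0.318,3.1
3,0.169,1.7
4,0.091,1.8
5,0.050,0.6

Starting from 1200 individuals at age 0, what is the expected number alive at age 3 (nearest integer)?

203

Expected survivors = N0 · l_3 = 1200 × 0.169 = 202.8 → 203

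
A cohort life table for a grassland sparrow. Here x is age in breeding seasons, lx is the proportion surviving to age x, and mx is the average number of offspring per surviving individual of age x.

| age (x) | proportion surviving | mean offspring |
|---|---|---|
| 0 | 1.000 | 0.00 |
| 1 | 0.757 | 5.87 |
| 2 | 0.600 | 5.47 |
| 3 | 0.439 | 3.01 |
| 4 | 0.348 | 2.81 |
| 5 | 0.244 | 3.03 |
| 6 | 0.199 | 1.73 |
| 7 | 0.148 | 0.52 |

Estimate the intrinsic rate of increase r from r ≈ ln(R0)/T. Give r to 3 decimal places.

1.072

R0 = Σ lx·mx = 0 + 4.44359 + 3.282 + 1.32139 + 0.97788 + 0.73932 + 0.34427 + 0.07696 = 11.18541
Σ x·lx·mx = 25.18422; T = 25.18422/11.18541 = 2.25152…
r ≈ ln(R0)/T = ln(11.18541)/2.25152… = 1.07243… → 1.072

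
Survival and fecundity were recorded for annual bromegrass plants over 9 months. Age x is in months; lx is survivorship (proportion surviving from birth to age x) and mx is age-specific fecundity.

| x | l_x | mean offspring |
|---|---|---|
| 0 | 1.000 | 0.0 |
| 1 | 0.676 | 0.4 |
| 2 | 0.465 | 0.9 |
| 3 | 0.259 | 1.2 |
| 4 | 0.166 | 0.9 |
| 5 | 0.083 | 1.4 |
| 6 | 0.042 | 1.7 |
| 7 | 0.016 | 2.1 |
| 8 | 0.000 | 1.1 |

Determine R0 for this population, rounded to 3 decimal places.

lx·mx by age: 0, 0.2704, 0.4185, 0.3108, 0.1494, 0.1162, 0.0714, 0.0336, 0
R0 = Σ lx·mx = 1.3703 → 1.370

1.370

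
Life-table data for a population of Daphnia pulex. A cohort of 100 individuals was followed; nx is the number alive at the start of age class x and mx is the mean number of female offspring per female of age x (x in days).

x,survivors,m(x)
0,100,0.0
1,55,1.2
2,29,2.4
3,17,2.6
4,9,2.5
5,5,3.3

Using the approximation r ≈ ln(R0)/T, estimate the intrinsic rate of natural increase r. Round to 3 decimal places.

0.336

lx = nx/n0 = nx/100: 1, 0.55, 0.29, 0.17, 0.09, 0.05
R0 = Σ lx·mx = 0 + 0.66 + 0.696 + 0.442 + 0.225 + 0.165 = 2.188
Σ x·lx·mx = 5.103; T = 5.103/2.188 = 2.33227…
r ≈ ln(R0)/T = ln(2.188)/2.33227… = 0.33572… → 0.336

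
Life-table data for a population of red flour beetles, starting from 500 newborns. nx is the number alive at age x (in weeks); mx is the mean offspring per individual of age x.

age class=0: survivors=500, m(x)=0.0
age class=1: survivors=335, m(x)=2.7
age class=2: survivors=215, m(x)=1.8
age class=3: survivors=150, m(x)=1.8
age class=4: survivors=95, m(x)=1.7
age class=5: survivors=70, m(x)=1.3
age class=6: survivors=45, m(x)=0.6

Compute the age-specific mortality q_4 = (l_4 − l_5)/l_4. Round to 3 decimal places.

lx = nx/n0 = nx/500: 1, 0.67, 0.43, 0.3, 0.19, 0.14, 0.09
q_4 = (l_4 − l_5) / l_4 = (0.19 − 0.14) / 0.19
     = 0.05 / 0.19 = 0.263158… → 0.263

0.263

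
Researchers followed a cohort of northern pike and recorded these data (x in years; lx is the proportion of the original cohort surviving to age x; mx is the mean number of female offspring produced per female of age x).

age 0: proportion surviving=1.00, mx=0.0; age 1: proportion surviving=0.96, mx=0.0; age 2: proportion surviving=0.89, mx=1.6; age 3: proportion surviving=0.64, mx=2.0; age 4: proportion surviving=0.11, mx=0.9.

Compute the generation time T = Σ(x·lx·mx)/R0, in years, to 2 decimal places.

2.53

lx·mx: 0, 0, 1.424, 1.28, 0.099 → R0 = 2.803
x·lx·mx: 0, 0, 2.848, 3.84, 0.396 → Σ = 7.084
T = 7.084 / 2.803 = 2.527292… → 2.53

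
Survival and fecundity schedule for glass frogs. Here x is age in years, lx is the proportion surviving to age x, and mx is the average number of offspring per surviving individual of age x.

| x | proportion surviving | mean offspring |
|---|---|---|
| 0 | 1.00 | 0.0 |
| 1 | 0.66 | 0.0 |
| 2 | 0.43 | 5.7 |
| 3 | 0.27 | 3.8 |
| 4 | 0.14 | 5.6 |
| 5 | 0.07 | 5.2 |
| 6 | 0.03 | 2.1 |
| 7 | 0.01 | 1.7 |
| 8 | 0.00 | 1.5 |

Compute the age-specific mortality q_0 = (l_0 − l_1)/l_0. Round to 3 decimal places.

q_0 = (l_0 − l_1) / l_0 = (1 − 0.66) / 1
     = 0.34 / 1 = 0.34 → 0.340

0.340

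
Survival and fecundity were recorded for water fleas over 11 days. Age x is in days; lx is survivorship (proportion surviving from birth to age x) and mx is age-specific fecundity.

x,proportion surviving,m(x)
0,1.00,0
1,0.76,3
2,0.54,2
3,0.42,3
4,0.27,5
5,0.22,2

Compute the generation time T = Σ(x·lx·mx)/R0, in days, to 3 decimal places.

2.468

lx·mx: 0, 2.28, 1.08, 1.26, 1.35, 0.44 → R0 = 6.41
x·lx·mx: 0, 2.28, 2.16, 3.78, 5.4, 2.2 → Σ = 15.82
T = 15.82 / 6.41 = 2.468019… → 2.468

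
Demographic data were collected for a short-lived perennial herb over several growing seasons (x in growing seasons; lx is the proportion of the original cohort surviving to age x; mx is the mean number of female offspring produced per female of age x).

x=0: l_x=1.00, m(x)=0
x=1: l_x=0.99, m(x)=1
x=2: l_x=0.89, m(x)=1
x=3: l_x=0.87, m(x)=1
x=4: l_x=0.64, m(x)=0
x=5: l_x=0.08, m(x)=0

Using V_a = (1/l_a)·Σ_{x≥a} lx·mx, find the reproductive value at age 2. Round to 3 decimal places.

1.978

lx·mx for x ≥ 2: 0.89, 0.87, 0, 0 → sum = 1.76
V_2 = 1.76 / l_2 = 1.76 / 0.89 = 1.977528… → 1.978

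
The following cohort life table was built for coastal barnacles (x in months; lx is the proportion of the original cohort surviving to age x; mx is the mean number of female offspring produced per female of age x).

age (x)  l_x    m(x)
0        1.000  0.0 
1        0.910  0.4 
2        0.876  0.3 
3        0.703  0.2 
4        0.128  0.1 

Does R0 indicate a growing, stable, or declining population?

R0 = Σ lx·mx = 0 + 0.364 + 0.2628 + 0.1406 + 0.0128 = 0.7802
R0 < 1, so the population is declining.

declining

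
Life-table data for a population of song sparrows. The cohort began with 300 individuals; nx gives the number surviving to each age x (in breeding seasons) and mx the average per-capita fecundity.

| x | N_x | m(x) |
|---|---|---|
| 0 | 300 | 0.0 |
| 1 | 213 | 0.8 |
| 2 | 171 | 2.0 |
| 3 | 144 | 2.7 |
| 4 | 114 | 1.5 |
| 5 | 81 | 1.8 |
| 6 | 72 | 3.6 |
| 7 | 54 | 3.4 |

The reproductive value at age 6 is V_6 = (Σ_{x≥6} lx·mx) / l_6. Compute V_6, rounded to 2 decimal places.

6.15

lx = nx/n0 = nx/300: 1, 0.71, 0.57, 0.48, 0.38, 0.27, 0.24, 0.18
lx·mx for x ≥ 6: 0.864, 0.612 → sum = 1.476
V_6 = 1.476 / l_6 = 1.476 / 0.24 = 6.15 → 6.15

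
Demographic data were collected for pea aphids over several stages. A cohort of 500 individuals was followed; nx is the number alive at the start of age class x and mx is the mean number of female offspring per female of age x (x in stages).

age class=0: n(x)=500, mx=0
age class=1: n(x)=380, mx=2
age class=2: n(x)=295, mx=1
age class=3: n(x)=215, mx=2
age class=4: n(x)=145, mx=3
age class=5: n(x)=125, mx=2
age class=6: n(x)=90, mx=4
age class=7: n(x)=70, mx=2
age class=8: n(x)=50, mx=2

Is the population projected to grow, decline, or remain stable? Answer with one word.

growing

lx = nx/n0 = nx/500: 1, 0.76, 0.59, 0.43, 0.29, 0.25, 0.18, 0.14, 0.1
R0 = Σ lx·mx = 0 + 1.52 + 0.59 + 0.86 + 0.87 + 0.5 + 0.72 + 0.28 + 0.2 = 5.54
R0 > 1, so the population is growing.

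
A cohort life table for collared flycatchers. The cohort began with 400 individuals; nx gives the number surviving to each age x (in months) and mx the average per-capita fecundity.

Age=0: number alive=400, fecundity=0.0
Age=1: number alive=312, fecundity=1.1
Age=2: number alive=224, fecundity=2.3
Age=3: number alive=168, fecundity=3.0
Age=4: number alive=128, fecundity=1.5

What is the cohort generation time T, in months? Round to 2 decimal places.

lx = nx/n0 = nx/400: 1, 0.78, 0.56, 0.42, 0.32
lx·mx: 0, 0.858, 1.288, 1.26, 0.48 → R0 = 3.886
x·lx·mx: 0, 0.858, 2.576, 3.78, 1.92 → Σ = 9.134
T = 9.134 / 3.886 = 2.350489… → 2.35

2.35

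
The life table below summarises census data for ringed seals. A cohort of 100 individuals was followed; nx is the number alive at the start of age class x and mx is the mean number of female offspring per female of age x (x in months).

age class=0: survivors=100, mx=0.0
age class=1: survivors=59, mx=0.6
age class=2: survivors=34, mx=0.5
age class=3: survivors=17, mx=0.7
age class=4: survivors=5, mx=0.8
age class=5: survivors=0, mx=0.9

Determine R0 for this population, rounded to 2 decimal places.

0.68

lx = nx/n0 = nx/100: 1, 0.59, 0.34, 0.17, 0.05, 0
lx·mx by age: 0, 0.354, 0.17, 0.119, 0.04, 0
R0 = Σ lx·mx = 0.683 → 0.68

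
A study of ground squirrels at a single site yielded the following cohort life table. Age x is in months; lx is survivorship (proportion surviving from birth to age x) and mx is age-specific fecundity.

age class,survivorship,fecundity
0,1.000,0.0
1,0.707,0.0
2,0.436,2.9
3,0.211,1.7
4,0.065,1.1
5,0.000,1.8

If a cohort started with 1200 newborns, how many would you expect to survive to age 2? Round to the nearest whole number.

Expected survivors = N0 · l_2 = 1200 × 0.436 = 523.2 → 523

523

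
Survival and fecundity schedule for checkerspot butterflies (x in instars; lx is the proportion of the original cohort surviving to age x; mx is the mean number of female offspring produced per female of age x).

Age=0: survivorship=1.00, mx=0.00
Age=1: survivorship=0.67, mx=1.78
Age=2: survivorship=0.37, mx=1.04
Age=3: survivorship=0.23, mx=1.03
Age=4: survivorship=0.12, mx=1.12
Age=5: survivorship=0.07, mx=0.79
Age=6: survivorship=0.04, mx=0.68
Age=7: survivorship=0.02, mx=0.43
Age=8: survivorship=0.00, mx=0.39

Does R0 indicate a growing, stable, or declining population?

R0 = Σ lx·mx = 0 + 1.1926 + 0.3848 + 0.2369 + 0.1344 + 0.0553 + 0.0272 + 0.0086 + 0 = 2.0398
R0 > 1, so the population is growing.

growing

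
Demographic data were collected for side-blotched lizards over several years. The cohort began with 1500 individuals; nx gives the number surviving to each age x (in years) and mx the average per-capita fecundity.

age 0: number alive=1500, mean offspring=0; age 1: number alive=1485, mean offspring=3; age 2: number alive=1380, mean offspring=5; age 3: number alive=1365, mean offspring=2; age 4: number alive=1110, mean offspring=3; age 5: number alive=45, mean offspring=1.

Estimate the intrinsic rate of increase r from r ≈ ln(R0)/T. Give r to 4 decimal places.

1.0716

lx = nx/n0 = nx/1500: 1, 0.99, 0.92, 0.91, 0.74, 0.03
R0 = Σ lx·mx = 0 + 2.97 + 4.6 + 1.82 + 2.22 + 0.03 = 11.64
Σ x·lx·mx = 26.66; T = 26.66/11.64 = 2.29038…
r ≈ ln(R0)/T = ln(11.64)/2.29038… = 1.071634… → 1.0716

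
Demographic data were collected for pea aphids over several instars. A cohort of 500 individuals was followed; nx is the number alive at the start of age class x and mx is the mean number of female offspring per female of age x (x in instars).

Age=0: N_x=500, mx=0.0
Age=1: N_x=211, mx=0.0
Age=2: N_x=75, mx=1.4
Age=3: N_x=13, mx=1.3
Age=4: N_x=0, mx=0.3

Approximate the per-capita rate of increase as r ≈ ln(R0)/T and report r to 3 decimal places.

-0.660

lx = nx/n0 = nx/500: 1, 0.422, 0.15, 0.026, 0
R0 = Σ lx·mx = 0 + 0 + 0.21 + 0.0338 + 0 = 0.2438
Σ x·lx·mx = 0.5214; T = 0.5214/0.2438 = 2.13864…
r ≈ ln(R0)/T = ln(0.2438)/2.13864… = -0.65996… → -0.660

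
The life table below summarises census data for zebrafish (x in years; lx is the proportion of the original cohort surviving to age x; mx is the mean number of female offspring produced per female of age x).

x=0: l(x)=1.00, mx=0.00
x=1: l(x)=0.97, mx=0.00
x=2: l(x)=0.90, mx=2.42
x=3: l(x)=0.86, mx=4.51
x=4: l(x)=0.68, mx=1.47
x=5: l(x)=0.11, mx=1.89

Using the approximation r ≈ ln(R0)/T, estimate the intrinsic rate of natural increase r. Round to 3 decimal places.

R0 = Σ lx·mx = 0 + 0 + 2.178 + 3.8786 + 0.9996 + 0.2079 = 7.2641
Σ x·lx·mx = 21.0297; T = 21.0297/7.2641 = 2.89502…
r ≈ ln(R0)/T = ln(7.2641)/2.89502… = 0.68495… → 0.685

0.685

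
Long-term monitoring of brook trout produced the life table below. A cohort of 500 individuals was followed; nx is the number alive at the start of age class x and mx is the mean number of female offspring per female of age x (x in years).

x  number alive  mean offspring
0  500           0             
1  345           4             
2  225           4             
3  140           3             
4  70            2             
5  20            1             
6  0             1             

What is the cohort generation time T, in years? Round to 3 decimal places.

lx = nx/n0 = nx/500: 1, 0.69, 0.45, 0.28, 0.14, 0.04, 0
lx·mx: 0, 2.76, 1.8, 0.84, 0.28, 0.04, 0 → R0 = 5.72
x·lx·mx: 0, 2.76, 3.6, 2.52, 1.12, 0.2, 0 → Σ = 10.2
T = 10.2 / 5.72 = 1.783217… → 1.783

1.783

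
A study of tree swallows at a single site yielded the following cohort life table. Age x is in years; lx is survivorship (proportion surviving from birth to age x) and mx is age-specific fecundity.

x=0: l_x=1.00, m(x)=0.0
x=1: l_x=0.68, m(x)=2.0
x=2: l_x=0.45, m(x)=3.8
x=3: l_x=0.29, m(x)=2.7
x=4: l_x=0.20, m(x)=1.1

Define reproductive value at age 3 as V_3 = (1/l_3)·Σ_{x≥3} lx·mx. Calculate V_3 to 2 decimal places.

lx·mx for x ≥ 3: 0.783, 0.22 → sum = 1.003
V_3 = 1.003 / l_3 = 1.003 / 0.29 = 3.458621… → 3.46

3.46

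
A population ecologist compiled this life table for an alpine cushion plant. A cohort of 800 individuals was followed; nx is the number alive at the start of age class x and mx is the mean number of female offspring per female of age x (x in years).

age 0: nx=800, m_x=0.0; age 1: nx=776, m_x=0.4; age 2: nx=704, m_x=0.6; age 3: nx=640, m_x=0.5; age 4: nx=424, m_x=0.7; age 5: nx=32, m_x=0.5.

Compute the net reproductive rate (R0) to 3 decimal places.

1.707

lx = nx/n0 = nx/800: 1, 0.97, 0.88, 0.8, 0.53, 0.04
lx·mx by age: 0, 0.388, 0.528, 0.4, 0.371, 0.02
R0 = Σ lx·mx = 1.707 → 1.707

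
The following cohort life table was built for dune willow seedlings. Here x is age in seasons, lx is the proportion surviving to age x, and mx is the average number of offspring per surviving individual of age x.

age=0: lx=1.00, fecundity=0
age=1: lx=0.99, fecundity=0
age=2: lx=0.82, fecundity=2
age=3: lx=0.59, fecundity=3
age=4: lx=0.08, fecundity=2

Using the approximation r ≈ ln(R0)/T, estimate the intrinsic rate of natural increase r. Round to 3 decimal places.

R0 = Σ lx·mx = 0 + 0 + 1.64 + 1.77 + 0.16 = 3.57
Σ x·lx·mx = 9.23; T = 9.23/3.57 = 2.58543…
r ≈ ln(R0)/T = ln(3.57)/2.58543… = 0.49221… → 0.492

0.492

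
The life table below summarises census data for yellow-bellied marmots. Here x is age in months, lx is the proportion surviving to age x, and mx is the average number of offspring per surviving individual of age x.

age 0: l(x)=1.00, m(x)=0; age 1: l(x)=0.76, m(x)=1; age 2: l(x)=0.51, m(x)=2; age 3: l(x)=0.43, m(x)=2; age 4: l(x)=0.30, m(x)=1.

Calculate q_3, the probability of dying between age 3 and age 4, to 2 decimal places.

0.30

q_3 = (l_3 − l_4) / l_3 = (0.43 − 0.3) / 0.43
     = 0.13 / 0.43 = 0.302326… → 0.30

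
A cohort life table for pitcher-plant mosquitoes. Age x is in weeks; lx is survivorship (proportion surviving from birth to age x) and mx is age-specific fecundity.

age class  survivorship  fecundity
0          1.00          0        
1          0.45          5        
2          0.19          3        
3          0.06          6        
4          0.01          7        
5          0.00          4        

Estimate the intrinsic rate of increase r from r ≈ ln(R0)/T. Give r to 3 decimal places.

R0 = Σ lx·mx = 0 + 2.25 + 0.57 + 0.36 + 0.07 + 0 = 3.25
Σ x·lx·mx = 4.75; T = 4.75/3.25 = 1.46154…
r ≈ ln(R0)/T = ln(3.25)/1.46154… = 0.80645… → 0.806

0.806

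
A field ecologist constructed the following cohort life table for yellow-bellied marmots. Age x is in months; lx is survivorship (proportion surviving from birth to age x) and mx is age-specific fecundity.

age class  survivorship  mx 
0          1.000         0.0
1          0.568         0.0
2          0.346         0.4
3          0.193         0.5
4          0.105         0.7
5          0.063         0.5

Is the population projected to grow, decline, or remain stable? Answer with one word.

R0 = Σ lx·mx = 0 + 0 + 0.1384 + 0.0965 + 0.0735 + 0.0315 = 0.3399
R0 < 1, so the population is declining.

declining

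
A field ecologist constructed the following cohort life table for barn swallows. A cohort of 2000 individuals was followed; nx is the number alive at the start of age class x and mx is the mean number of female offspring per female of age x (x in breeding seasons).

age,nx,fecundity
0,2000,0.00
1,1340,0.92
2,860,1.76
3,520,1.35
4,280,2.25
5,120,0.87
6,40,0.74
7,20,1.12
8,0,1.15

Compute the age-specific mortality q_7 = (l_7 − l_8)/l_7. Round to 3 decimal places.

lx = nx/n0 = nx/2000: 1, 0.67, 0.43, 0.26, 0.14, 0.06, 0.02, 0.01, 0
q_7 = (l_7 − l_8) / l_7 = (0.01 − 0) / 0.01
     = 0.01 / 0.01 = 1 → 1.000

1.000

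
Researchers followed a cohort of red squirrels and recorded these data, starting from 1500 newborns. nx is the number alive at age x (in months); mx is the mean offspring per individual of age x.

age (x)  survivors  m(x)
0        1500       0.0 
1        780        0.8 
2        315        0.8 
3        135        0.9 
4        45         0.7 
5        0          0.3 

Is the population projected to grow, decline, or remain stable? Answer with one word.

declining

lx = nx/n0 = nx/1500: 1, 0.52, 0.21, 0.09, 0.03, 0
R0 = Σ lx·mx = 0 + 0.416 + 0.168 + 0.081 + 0.021 + 0 = 0.686
R0 < 1, so the population is declining.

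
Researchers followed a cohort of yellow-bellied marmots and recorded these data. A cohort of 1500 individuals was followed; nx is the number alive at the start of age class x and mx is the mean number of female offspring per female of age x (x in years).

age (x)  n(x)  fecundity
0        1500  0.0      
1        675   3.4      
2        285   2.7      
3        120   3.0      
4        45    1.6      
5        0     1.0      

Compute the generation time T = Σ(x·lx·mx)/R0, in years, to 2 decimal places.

lx = nx/n0 = nx/1500: 1, 0.45, 0.19, 0.08, 0.03, 0
lx·mx: 0, 1.53, 0.513, 0.24, 0.048, 0 → R0 = 2.331
x·lx·mx: 0, 1.53, 1.026, 0.72, 0.192, 0 → Σ = 3.468
T = 3.468 / 2.331 = 1.487773… → 1.49

1.49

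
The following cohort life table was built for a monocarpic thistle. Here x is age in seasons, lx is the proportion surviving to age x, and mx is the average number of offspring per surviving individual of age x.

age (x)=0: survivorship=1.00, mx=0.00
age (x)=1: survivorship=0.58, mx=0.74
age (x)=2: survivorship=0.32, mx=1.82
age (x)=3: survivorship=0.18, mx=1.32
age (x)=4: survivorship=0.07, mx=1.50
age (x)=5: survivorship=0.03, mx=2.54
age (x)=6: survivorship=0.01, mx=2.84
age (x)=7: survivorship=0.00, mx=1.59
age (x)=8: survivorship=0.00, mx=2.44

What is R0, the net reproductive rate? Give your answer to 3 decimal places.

1.459

lx·mx by age: 0, 0.4292, 0.5824, 0.2376, 0.105, 0.0762, 0.0284, 0, 0
R0 = Σ lx·mx = 1.4588 → 1.459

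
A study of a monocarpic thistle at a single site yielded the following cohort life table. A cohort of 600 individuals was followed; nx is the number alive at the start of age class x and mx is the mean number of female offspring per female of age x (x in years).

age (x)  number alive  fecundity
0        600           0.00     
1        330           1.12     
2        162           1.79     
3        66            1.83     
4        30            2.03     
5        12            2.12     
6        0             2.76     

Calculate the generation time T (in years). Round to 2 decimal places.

lx = nx/n0 = nx/600: 1, 0.55, 0.27, 0.11, 0.05, 0.02, 0
lx·mx: 0, 0.616, 0.4833, 0.2013, 0.1015, 0.0424, 0 → R0 = 1.4445
x·lx·mx: 0, 0.616, 0.9666, 0.6039, 0.406, 0.212, 0 → Σ = 2.8045
T = 2.8045 / 1.4445 = 1.941502… → 1.94

1.94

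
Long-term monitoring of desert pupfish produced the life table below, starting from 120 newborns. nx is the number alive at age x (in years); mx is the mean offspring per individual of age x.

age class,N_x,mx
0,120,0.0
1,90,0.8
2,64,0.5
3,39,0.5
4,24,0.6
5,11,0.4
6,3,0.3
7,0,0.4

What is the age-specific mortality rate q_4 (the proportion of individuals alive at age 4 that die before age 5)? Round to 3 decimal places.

0.542

lx = nx/n0 = nx/120: 1, 0.75, 0.53333…, 0.325, 0.2, 0.09167…, 0.025, 0
q_4 = (l_4 − l_5) / l_4 = (0.2 − 0.091667…) / 0.2
     = 0.108333… / 0.2 = 0.541667… → 0.542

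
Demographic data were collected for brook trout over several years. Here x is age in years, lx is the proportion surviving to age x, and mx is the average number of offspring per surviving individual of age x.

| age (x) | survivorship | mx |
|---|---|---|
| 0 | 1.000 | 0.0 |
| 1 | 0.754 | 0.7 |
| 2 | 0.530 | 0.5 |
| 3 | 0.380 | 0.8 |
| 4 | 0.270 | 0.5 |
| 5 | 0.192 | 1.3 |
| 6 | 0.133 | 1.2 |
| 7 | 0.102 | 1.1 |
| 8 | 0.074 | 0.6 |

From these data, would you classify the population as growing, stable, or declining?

R0 = Σ lx·mx = 0 + 0.5278 + 0.265 + 0.304 + 0.135 + 0.2496 + 0.1596 + 0.1122 + 0.0444 = 1.7976
R0 > 1, so the population is growing.

growing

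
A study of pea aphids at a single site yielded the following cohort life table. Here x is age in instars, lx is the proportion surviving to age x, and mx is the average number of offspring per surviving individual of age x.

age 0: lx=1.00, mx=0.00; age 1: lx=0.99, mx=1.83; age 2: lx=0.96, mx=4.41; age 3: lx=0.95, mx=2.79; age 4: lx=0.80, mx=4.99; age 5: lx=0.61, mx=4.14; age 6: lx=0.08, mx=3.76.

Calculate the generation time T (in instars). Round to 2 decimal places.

lx·mx: 0, 1.8117, 4.2336, 2.6505, 3.992, 2.5254, 0.3008 → R0 = 15.514
x·lx·mx: 0, 1.8117, 8.4672, 7.9515, 15.968, 12.627, 1.8048 → Σ = 48.6302
T = 48.6302 / 15.514 = 3.134601… → 3.13

3.13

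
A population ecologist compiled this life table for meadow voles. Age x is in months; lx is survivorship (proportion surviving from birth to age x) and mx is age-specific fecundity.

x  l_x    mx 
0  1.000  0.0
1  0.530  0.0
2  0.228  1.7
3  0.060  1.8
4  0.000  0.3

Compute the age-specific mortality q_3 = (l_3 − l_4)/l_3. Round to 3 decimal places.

q_3 = (l_3 − l_4) / l_3 = (0.06 − 0) / 0.06
     = 0.06 / 0.06 = 1 → 1.000

1.000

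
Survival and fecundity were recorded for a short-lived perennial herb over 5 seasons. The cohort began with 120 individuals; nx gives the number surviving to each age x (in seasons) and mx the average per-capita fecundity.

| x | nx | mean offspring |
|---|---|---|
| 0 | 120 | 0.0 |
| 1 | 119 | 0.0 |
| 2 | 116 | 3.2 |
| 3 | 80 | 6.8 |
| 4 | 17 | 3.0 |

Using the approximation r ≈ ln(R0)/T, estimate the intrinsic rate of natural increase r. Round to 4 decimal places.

lx = nx/n0 = nx/120: 1, 0.99167…, 0.96667…, 0.66667…, 0.14167…
R0 = Σ lx·mx = 0 + 0 + 3.09333… + 4.53333… + 0.425… = 8.051667…
Σ x·lx·mx = 21.486667…; T = 21.486667…/8.051667… = 2.6686…
r ≈ ln(R0)/T = ln(8.051667…)/2.6686… = 0.781638… → 0.7816

0.7816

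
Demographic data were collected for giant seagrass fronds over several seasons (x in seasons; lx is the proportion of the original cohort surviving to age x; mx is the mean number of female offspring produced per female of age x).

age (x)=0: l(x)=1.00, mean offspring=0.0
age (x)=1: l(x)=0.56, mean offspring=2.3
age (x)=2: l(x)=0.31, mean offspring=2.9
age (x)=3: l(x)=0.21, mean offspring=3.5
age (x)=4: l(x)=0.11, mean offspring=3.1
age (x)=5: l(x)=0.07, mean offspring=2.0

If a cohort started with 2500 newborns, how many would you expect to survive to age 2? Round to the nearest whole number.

Expected survivors = N0 · l_2 = 2500 × 0.31 = 775 → 775

775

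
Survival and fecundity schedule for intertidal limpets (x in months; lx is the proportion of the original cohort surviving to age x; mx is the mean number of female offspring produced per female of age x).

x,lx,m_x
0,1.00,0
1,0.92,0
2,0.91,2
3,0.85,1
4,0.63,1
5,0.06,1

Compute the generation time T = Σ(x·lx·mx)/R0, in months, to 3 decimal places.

2.682

lx·mx: 0, 0, 1.82, 0.85, 0.63, 0.06 → R0 = 3.36
x·lx·mx: 0, 0, 3.64, 2.55, 2.52, 0.3 → Σ = 9.01
T = 9.01 / 3.36 = 2.681548… → 2.682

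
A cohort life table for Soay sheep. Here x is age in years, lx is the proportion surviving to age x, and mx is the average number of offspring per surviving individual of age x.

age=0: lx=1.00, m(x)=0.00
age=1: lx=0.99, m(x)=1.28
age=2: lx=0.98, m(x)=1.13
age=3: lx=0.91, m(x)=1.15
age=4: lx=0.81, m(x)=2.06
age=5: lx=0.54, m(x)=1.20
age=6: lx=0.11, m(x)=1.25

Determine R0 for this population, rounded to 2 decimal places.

lx·mx by age: 0, 1.2672, 1.1074, 1.0465, 1.6686, 0.648, 0.1375
R0 = Σ lx·mx = 5.8752 → 5.88

5.88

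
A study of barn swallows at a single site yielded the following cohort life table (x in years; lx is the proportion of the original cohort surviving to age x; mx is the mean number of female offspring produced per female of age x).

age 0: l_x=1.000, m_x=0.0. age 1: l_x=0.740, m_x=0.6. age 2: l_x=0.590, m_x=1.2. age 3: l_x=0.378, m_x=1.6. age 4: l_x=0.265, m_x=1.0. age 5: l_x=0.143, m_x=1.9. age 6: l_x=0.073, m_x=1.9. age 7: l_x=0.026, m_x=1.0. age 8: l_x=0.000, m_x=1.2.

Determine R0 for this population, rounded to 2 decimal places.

2.46

lx·mx by age: 0, 0.444, 0.708, 0.6048, 0.265, 0.2717, 0.1387, 0.026, 0
R0 = Σ lx·mx = 2.4582 → 2.46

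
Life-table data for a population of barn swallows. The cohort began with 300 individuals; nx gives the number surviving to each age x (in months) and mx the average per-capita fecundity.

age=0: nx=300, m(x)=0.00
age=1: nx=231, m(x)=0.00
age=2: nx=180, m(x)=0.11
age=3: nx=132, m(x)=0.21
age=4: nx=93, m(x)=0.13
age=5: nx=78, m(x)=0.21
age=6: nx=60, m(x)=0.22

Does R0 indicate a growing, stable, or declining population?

declining

lx = nx/n0 = nx/300: 1, 0.77, 0.6, 0.44, 0.31, 0.26, 0.2
R0 = Σ lx·mx = 0 + 0 + 0.066 + 0.0924 + 0.0403 + 0.0546 + 0.044 = 0.2973
R0 < 1, so the population is declining.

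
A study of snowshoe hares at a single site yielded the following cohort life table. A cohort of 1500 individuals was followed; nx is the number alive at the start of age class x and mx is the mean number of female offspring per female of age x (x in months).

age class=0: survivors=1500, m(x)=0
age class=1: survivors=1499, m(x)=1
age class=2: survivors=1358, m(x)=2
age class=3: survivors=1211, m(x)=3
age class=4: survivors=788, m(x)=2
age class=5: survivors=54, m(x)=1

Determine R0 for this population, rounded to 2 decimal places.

6.32

lx = nx/n0 = nx/1500: 1, 0.99933…, 0.90533…, 0.80733…, 0.52533…, 0.036
lx·mx by age: 0, 0.999333…, 1.810667…, 2.422…, 1.050667…, 0.036
R0 = Σ lx·mx = 6.318667… → 6.32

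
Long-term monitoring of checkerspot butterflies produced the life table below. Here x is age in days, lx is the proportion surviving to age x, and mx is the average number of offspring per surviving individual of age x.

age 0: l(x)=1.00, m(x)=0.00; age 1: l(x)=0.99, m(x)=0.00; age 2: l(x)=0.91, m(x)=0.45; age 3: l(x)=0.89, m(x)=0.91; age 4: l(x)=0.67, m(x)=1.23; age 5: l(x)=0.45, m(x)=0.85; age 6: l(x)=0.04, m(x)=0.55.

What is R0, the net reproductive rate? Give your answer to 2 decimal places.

2.45

lx·mx by age: 0, 0, 0.4095, 0.8099, 0.8241, 0.3825, 0.022
R0 = Σ lx·mx = 2.448 → 2.45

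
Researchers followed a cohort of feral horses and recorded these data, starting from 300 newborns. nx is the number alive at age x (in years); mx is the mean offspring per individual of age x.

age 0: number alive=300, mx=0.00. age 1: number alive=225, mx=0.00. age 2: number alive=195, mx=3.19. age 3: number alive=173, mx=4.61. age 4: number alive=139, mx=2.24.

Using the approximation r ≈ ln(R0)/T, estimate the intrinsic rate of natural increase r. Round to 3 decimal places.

lx = nx/n0 = nx/300: 1, 0.75, 0.65, 0.57667…, 0.46333…
R0 = Σ lx·mx = 0 + 0 + 2.0735 + 2.65843… + 1.03787… = 5.7698…
Σ x·lx·mx = 16.273767…; T = 16.273767…/5.7698… = 2.82051…
r ≈ ln(R0)/T = ln(5.7698…)/2.82051… = 0.62139… → 0.621

0.621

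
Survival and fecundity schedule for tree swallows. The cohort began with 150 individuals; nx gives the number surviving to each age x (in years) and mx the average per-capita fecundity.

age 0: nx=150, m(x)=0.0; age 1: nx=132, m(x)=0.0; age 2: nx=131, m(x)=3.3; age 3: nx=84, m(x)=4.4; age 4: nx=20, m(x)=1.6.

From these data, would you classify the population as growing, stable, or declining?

growing

lx = nx/n0 = nx/150: 1, 0.88, 0.87333…, 0.56, 0.13333…
R0 = Σ lx·mx = 0 + 0 + 2.882… + 2.464 + 0.213333… = 5.559333…
R0 > 1, so the population is growing.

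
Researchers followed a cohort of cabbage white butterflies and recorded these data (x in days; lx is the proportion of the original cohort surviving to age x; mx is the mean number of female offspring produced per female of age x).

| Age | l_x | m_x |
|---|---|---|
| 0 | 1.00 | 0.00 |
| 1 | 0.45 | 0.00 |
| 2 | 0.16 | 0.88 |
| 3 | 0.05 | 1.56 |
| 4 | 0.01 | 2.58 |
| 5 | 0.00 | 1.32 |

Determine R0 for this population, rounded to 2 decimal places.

0.24

lx·mx by age: 0, 0, 0.1408, 0.078, 0.0258, 0
R0 = Σ lx·mx = 0.2446 → 0.24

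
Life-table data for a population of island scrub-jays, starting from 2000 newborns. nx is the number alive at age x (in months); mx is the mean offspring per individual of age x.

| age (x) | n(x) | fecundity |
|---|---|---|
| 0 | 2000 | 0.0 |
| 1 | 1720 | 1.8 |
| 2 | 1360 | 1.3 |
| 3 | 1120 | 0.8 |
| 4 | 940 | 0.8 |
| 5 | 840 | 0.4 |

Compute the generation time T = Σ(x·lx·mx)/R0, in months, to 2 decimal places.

2.05

lx = nx/n0 = nx/2000: 1, 0.86, 0.68, 0.56, 0.47, 0.42
lx·mx: 0, 1.548, 0.884, 0.448, 0.376, 0.168 → R0 = 3.424
x·lx·mx: 0, 1.548, 1.768, 1.344, 1.504, 0.84 → Σ = 7.004
T = 7.004 / 3.424 = 2.045561… → 2.05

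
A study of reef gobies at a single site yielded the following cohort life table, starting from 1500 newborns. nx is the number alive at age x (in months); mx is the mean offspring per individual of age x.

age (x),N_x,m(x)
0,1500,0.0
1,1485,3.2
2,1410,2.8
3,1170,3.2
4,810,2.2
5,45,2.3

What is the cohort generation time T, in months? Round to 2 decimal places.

2.20

lx = nx/n0 = nx/1500: 1, 0.99, 0.94, 0.78, 0.54, 0.03
lx·mx: 0, 3.168, 2.632, 2.496, 1.188, 0.069 → R0 = 9.553
x·lx·mx: 0, 3.168, 5.264, 7.488, 4.752, 0.345 → Σ = 21.017
T = 21.017 / 9.553 = 2.200042… → 2.20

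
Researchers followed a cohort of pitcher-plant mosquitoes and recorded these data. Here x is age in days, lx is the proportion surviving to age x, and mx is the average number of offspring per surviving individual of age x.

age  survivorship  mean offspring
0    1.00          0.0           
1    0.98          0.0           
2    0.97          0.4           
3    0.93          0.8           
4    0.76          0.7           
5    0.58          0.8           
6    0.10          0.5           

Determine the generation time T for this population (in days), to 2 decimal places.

3.56

lx·mx: 0, 0, 0.388, 0.744, 0.532, 0.464, 0.05 → R0 = 2.178
x·lx·mx: 0, 0, 0.776, 2.232, 2.128, 2.32, 0.3 → Σ = 7.756
T = 7.756 / 2.178 = 3.561065… → 3.56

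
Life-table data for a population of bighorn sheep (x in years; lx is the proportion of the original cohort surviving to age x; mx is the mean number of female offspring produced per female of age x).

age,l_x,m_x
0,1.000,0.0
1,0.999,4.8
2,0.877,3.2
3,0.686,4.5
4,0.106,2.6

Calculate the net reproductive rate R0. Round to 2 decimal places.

lx·mx by age: 0, 4.7952, 2.8064, 3.087, 0.2756
R0 = Σ lx·mx = 10.9642 → 10.96

10.96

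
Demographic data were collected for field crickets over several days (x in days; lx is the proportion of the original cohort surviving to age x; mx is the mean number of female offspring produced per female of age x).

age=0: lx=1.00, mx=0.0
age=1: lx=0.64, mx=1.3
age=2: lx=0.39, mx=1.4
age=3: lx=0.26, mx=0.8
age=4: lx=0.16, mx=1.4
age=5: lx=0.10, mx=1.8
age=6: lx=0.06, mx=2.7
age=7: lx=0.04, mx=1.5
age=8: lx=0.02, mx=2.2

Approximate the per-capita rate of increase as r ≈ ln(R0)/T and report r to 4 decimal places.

0.3015

R0 = Σ lx·mx = 0 + 0.832 + 0.546 + 0.208 + 0.224 + 0.18 + 0.162 + 0.06 + 0.044 = 2.256
Σ x·lx·mx = 6.088; T = 6.088/2.256 = 2.69858…
r ≈ ln(R0)/T = ln(2.256)/2.69858… = 0.301489… → 0.3015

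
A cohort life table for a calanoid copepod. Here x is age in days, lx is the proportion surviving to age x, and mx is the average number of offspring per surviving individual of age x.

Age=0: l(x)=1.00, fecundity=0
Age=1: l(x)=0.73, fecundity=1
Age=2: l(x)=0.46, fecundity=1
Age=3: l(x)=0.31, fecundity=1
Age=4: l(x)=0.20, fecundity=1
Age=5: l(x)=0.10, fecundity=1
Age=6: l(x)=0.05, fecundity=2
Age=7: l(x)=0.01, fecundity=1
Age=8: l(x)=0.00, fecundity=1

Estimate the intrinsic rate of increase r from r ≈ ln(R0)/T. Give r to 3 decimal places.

R0 = Σ lx·mx = 0 + 0.73 + 0.46 + 0.31 + 0.2 + 0.1 + 0.1 + 0.01 + 0 = 1.91
Σ x·lx·mx = 4.55; T = 4.55/1.91 = 2.3822…
r ≈ ln(R0)/T = ln(1.91)/2.3822… = 0.27164… → 0.272

0.272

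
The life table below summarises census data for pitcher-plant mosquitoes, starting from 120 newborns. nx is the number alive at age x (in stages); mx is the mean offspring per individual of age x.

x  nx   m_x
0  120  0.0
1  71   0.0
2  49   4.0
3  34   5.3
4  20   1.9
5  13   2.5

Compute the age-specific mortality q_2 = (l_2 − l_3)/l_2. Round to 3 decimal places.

0.306

lx = nx/n0 = nx/120: 1, 0.59167…, 0.40833…, 0.28333…, 0.16667…, 0.10833…
q_2 = (l_2 − l_3) / l_2 = (0.408333… − 0.283333…) / 0.408333…
     = 0.125… / 0.408333… = 0.306122… → 0.306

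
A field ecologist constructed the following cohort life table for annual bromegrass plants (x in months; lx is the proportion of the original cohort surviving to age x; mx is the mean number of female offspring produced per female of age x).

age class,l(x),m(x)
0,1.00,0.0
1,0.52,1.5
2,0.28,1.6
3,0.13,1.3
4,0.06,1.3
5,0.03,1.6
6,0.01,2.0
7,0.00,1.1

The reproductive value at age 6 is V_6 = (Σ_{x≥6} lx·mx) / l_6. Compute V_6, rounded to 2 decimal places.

2.00

lx·mx for x ≥ 6: 0.02, 0 → sum = 0.02
V_6 = 0.02 / l_6 = 0.02 / 0.01 = 2 → 2.00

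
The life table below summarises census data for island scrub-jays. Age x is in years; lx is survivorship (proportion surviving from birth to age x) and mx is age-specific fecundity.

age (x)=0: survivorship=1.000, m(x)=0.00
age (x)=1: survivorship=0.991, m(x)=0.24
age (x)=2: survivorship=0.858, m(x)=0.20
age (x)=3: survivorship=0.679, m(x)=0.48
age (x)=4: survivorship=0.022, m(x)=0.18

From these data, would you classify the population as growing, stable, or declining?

R0 = Σ lx·mx = 0 + 0.23784 + 0.1716 + 0.32592 + 0.00396 = 0.73932
R0 < 1, so the population is declining.

declining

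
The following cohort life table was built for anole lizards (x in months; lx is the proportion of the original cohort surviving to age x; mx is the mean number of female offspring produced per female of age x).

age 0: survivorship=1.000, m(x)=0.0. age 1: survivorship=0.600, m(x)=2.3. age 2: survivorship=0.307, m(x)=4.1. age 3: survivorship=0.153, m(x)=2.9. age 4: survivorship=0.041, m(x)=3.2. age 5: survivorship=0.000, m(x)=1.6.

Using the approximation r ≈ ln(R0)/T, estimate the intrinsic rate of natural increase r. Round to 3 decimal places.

0.652

R0 = Σ lx·mx = 0 + 1.38 + 1.2587 + 0.4437 + 0.1312 + 0 = 3.2136
Σ x·lx·mx = 5.7533; T = 5.7533/3.2136 = 1.7903…
r ≈ ln(R0)/T = ln(3.2136)/1.7903… = 0.65207… → 0.652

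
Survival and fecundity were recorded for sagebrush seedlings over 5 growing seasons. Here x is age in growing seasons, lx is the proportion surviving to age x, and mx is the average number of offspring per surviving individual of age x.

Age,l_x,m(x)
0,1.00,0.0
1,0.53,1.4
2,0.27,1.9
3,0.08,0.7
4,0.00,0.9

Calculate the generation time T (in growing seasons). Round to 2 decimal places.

1.48

lx·mx: 0, 0.742, 0.513, 0.056, 0 → R0 = 1.311
x·lx·mx: 0, 0.742, 1.026, 0.168, 0 → Σ = 1.936
T = 1.936 / 1.311 = 1.476735… → 1.48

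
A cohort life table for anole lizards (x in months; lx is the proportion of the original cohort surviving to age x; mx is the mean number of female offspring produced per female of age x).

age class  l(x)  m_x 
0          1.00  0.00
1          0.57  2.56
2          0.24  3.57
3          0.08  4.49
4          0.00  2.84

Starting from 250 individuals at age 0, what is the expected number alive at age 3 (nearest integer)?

Expected survivors = N0 · l_3 = 250 × 0.08 = 20 → 20

20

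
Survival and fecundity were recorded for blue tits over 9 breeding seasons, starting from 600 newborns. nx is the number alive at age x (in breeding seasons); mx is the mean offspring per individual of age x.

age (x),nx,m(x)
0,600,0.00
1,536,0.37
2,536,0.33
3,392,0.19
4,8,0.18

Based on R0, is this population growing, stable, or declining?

lx = nx/n0 = nx/600: 1, 0.89333…, 0.89333…, 0.65333…, 0.01333…
R0 = Σ lx·mx = 0 + 0.330533… + 0.2948… + 0.124133… + 0.0024… = 0.751867…
R0 < 1, so the population is declining.

declining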